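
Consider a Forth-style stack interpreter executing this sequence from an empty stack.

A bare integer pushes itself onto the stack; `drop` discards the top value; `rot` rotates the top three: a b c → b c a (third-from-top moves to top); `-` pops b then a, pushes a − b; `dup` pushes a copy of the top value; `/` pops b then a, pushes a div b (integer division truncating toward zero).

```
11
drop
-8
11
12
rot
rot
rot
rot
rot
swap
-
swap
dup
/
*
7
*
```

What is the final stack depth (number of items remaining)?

11   -> [11]
drop -> []
-8   -> [-8]
11   -> [-8, 11]
12   -> [-8, 11, 12]
rot  -> [11, 12, -8]
rot  -> [12, -8, 11]
rot  -> [-8, 11, 12]
rot  -> [11, 12, -8]
rot  -> [12, -8, 11]
swap -> [12, 11, -8]
-    -> [12, 19]
swap -> [19, 12]
dup  -> [19, 12, 12]
/    -> [19, 1]
*    -> [19]
7    -> [19, 7]
*    -> [133]

1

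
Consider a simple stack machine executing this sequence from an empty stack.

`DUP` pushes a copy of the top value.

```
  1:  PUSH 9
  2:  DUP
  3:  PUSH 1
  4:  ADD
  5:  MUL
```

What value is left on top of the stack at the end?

90

PUSH 9 : [9]
DUP    : [9, 9]
PUSH 1 : [9, 9, 1]
ADD    : [9, 10]
MUL    : [90]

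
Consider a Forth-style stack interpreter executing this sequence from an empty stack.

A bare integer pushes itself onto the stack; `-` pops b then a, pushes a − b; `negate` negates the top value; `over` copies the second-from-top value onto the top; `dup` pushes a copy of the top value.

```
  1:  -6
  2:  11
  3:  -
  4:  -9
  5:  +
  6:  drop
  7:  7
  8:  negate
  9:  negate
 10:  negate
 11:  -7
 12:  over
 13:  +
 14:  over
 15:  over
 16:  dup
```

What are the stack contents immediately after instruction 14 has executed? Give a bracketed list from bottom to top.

-6     : [-6]
11     : [-6, 11]
-      : [-17]
-9     : [-17, -9]
+      : [-26]
drop   : []
7      : [7]
negate : [-7]
negate : [7]
negate : [-7]
-7     : [-7, -7]
over   : [-7, -7, -7]
+      : [-7, -14]
over   : [-7, -14, -7]

[-7, -14, -7]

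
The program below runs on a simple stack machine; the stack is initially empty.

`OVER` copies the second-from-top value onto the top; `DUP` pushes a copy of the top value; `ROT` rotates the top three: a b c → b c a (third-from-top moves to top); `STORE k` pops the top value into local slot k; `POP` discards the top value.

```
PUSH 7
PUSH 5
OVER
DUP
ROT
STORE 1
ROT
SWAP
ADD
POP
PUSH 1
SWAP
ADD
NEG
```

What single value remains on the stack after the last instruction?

PUSH 7  -> 7
PUSH 5  -> 7 5
OVER    -> 7 5 7
DUP     -> 7 5 7 7
ROT     -> 7 7 7 5
STORE 1 -> 7 7 7
ROT     -> 7 7 7
SWAP    -> 7 7 7
ADD     -> 7 14
POP     -> 7
PUSH 1  -> 7 1
SWAP    -> 1 7
ADD     -> 8
NEG     -> -8

-8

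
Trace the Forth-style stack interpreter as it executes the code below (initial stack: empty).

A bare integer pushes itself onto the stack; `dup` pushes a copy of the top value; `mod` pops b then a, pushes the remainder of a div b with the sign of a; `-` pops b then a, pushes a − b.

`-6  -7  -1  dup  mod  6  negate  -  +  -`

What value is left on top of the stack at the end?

-5

-6      [-6]
-7      [-6, -7]
-1      [-6, -7, -1]
dup     [-6, -7, -1, -1]
mod     [-6, -7, 0]
6       [-6, -7, 0, 6]
negate  [-6, -7, 0, -6]
-       [-6, -7, 6]
+       [-6, -1]
-       [-5]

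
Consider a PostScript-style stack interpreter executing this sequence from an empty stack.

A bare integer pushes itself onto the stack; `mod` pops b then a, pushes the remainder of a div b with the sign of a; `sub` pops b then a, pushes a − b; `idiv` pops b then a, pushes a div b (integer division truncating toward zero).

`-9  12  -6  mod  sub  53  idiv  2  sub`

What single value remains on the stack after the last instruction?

-9   → -9
12   → -9 12
-6   → -9 12 -6
mod  → -9 0
sub  → -9
53   → -9 53
idiv → 0
2    → 0 2
sub  → -2

-2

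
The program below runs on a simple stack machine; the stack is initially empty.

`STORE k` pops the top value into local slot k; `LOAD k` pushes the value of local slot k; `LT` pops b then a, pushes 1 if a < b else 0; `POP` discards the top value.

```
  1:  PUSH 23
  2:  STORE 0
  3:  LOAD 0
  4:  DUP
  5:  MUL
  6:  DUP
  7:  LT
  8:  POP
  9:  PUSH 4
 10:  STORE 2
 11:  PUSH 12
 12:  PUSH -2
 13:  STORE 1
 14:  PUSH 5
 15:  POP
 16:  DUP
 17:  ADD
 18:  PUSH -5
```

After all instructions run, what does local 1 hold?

-2

PUSH 23 : 23
STORE 0 : (empty)
LOAD 0  : 23
DUP     : 23 23
MUL     : 529
DUP     : 529 529
LT      : 0
POP     : (empty)
PUSH 4  : 4
STORE 2 : (empty)
PUSH 12 : 12
PUSH -2 : 12 -2
STORE 1 : 12
PUSH 5  : 12 5
POP     : 12
DUP     : 12 12
ADD     : 24
PUSH -5 : 24 -5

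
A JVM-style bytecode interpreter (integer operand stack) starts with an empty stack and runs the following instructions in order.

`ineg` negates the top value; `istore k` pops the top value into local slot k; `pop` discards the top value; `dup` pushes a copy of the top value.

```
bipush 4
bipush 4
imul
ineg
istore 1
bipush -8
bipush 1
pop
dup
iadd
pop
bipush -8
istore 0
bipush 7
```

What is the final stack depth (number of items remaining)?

1

bipush 4  → [4]
bipush 4  → [4, 4]
imul      → [16]
ineg      → [-16]
istore 1  → []
bipush -8 → [-8]
bipush 1  → [-8, 1]
pop       → [-8]
dup       → [-8, -8]
iadd      → [-16]
pop       → []
bipush -8 → [-8]
istore 0  → []
bipush 7  → [7]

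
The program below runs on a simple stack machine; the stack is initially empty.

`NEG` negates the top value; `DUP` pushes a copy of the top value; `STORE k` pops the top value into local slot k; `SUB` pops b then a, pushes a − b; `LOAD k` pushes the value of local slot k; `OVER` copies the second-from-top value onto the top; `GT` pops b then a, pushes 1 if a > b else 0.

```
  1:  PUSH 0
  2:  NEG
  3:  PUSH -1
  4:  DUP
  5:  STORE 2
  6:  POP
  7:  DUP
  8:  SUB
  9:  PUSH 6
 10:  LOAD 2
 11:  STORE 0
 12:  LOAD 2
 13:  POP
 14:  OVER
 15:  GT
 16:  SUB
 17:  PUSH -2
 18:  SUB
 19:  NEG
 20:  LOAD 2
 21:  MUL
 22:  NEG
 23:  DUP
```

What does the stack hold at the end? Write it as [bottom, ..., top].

[-1, -1]

PUSH 0  : [0]
NEG     : [0]
PUSH -1 : [0, -1]
DUP     : [0, -1, -1]
STORE 2 : [0, -1]
POP     : [0]
DUP     : [0, 0]
SUB     : [0]
PUSH 6  : [0, 6]
LOAD 2  : [0, 6, -1]
STORE 0 : [0, 6]
LOAD 2  : [0, 6, -1]
POP     : [0, 6]
OVER    : [0, 6, 0]
GT      : [0, 1]
SUB     : [-1]
PUSH -2 : [-1, -2]
SUB     : [1]
NEG     : [-1]
LOAD 2  : [-1, -1]
MUL     : [1]
NEG     : [-1]
DUP     : [-1, -1]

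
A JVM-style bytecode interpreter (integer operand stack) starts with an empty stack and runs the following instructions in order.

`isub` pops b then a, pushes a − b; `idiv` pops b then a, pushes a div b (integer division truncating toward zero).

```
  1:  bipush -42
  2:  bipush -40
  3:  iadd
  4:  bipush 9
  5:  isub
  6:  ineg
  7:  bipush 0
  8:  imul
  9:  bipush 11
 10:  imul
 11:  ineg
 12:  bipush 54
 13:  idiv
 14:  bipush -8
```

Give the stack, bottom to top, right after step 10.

bipush -42  -42
bipush -40  -42 -40
iadd        -82
bipush 9    -82 9
isub        -91
ineg        91
bipush 0    91 0
imul        0
bipush 11   0 11
imul        0

[0]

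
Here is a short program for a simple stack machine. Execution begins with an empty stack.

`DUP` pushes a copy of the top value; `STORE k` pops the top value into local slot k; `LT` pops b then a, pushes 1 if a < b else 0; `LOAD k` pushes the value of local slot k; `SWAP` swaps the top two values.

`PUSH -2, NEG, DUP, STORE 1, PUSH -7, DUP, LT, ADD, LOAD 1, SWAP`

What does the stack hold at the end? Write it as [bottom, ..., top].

PUSH -2 → [-2]
NEG     → [2]
DUP     → [2, 2]
STORE 1 → [2]
PUSH -7 → [2, -7]
DUP     → [2, -7, -7]
LT      → [2, 0]
ADD     → [2]
LOAD 1  → [2, 2]
SWAP    → [2, 2]

[2, 2]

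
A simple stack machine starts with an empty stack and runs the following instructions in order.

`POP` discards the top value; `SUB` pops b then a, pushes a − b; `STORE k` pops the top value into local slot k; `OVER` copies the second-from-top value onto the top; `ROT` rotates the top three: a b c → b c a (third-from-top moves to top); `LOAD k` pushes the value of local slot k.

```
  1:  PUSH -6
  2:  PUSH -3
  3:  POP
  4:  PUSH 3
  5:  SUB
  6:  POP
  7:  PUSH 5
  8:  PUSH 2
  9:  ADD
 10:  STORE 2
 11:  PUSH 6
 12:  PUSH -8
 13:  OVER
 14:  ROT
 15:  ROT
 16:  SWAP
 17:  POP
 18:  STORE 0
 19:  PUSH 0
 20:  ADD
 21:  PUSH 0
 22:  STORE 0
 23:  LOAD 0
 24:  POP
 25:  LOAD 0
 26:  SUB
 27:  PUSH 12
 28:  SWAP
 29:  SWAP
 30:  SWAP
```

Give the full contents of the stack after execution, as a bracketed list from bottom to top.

PUSH -6 : [-6]
PUSH -3 : [-6, -3]
POP     : [-6]
PUSH 3  : [-6, 3]
SUB     : [-9]
POP     : []
PUSH 5  : [5]
PUSH 2  : [5, 2]
ADD     : [7]
STORE 2 : []
PUSH 6  : [6]
PUSH -8 : [6, -8]
OVER    : [6, -8, 6]
ROT     : [-8, 6, 6]
ROT     : [6, 6, -8]
SWAP    : [6, -8, 6]
POP     : [6, -8]
STORE 0 : [6]
PUSH 0  : [6, 0]
ADD     : [6]
PUSH 0  : [6, 0]
STORE 0 : [6]
LOAD 0  : [6, 0]
POP     : [6]
LOAD 0  : [6, 0]
SUB     : [6]
PUSH 12 : [6, 12]
SWAP    : [12, 6]
SWAP    : [6, 12]
SWAP    : [12, 6]

[12, 6]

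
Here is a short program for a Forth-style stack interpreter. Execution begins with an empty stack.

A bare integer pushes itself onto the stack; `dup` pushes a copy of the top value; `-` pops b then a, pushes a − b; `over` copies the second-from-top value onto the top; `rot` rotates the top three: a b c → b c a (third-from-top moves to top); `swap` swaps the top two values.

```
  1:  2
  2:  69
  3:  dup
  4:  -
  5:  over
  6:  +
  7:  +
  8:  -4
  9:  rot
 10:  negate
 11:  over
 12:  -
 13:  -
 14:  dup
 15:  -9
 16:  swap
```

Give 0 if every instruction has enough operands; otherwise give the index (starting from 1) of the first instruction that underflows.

9

2    → [2]
69   → [2, 69]
dup  → [2, 69, 69]
-    → [2, 0]
over → [2, 0, 2]
+    → [2, 2]
+    → [4]
-4   → [4, -4]
rot  — needs 3 operands, stack has 2 → underflow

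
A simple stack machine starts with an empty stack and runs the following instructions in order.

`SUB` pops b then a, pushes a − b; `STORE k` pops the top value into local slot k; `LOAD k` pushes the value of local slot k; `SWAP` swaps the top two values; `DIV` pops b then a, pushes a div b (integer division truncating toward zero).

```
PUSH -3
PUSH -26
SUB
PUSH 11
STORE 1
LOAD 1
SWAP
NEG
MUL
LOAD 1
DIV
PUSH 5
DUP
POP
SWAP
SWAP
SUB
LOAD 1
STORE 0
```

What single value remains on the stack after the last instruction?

PUSH -3  -> [-3]
PUSH -26 -> [-3, -26]
SUB      -> [23]
PUSH 11  -> [23, 11]
STORE 1  -> [23]
LOAD 1   -> [23, 11]
SWAP     -> [11, 23]
NEG      -> [11, -23]
MUL      -> [-253]
LOAD 1   -> [-253, 11]
DIV      -> [-23]
PUSH 5   -> [-23, 5]
DUP      -> [-23, 5, 5]
POP      -> [-23, 5]
SWAP     -> [5, -23]
SWAP     -> [-23, 5]
SUB      -> [-28]
LOAD 1   -> [-28, 11]
STORE 0  -> [-28]

-28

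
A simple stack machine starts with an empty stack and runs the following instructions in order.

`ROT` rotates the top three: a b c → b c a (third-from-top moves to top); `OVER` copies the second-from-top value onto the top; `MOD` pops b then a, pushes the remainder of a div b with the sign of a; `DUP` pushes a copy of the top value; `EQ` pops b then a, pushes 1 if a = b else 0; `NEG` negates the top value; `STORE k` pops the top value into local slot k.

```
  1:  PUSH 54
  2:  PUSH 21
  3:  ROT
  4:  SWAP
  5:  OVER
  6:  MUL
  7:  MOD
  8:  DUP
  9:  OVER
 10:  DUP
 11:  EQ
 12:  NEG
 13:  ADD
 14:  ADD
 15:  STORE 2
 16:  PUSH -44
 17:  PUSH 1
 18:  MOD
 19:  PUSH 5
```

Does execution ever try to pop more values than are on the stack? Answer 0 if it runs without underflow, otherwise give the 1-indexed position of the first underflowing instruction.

PUSH 54  54
PUSH 21  54 21
ROT  — needs 3 operands, stack has 2 → underflow

3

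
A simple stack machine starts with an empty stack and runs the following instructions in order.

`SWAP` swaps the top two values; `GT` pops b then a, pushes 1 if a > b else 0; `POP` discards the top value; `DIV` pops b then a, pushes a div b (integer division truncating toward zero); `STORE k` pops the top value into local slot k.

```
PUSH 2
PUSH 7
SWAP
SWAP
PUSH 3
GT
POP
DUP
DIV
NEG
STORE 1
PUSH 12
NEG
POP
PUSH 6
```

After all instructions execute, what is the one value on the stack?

PUSH 2   [2]
PUSH 7   [2, 7]
SWAP     [7, 2]
SWAP     [2, 7]
PUSH 3   [2, 7, 3]
GT       [2, 1]
POP      [2]
DUP      [2, 2]
DIV      [1]
NEG      [-1]
STORE 1  []
PUSH 12  [12]
NEG      [-12]
POP      []
PUSH 6   [6]

6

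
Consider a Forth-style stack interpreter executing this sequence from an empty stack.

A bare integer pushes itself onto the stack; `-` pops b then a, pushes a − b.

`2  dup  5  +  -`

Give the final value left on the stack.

2   → [2]
dup → [2, 2]
5   → [2, 2, 5]
+   → [2, 7]
-   → [-5]

-5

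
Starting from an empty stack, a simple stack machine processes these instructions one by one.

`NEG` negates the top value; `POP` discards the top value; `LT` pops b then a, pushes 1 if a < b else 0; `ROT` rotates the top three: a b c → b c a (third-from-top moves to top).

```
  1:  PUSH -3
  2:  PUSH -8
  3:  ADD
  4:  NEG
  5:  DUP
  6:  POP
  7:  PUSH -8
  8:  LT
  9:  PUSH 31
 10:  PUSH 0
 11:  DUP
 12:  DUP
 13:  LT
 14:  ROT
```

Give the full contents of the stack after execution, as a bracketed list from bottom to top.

[0, 0, 0, 31]

PUSH -3 -> -3
PUSH -8 -> -3 -8
ADD     -> -11
NEG     -> 11
DUP     -> 11 11
POP     -> 11
PUSH -8 -> 11 -8
LT      -> 0
PUSH 31 -> 0 31
PUSH 0  -> 0 31 0
DUP     -> 0 31 0 0
DUP     -> 0 31 0 0 0
LT      -> 0 31 0 0
ROT     -> 0 0 0 31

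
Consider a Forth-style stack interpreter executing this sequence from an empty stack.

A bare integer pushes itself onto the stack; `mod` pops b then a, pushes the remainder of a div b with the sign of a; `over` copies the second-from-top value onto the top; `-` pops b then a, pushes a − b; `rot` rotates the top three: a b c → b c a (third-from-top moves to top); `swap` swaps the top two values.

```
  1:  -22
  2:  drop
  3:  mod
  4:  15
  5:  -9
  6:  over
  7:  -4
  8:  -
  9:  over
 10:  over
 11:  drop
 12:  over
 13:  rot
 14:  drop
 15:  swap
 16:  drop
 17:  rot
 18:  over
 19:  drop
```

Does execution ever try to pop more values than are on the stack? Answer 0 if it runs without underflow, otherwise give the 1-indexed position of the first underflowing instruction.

3

-22   [-22]
drop  []
mod  — needs 2 operands, stack has 0 → underflow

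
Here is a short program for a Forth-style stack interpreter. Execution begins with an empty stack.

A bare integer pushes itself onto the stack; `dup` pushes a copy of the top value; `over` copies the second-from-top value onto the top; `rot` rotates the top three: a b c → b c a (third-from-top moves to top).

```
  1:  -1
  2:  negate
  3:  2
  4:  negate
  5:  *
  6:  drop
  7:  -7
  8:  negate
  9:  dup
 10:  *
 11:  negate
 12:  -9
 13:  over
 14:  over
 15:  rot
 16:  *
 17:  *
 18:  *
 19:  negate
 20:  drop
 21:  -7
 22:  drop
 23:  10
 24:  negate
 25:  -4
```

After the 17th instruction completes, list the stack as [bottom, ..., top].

[-49, -3969]

-1      [-1]
negate  [1]
2       [1, 2]
negate  [1, -2]
*       [-2]
drop    []
-7      [-7]
negate  [7]
dup     [7, 7]
*       [49]
negate  [-49]
-9      [-49, -9]
over    [-49, -9, -49]
over    [-49, -9, -49, -9]
rot     [-49, -49, -9, -9]
*       [-49, -49, 81]
*       [-49, -3969]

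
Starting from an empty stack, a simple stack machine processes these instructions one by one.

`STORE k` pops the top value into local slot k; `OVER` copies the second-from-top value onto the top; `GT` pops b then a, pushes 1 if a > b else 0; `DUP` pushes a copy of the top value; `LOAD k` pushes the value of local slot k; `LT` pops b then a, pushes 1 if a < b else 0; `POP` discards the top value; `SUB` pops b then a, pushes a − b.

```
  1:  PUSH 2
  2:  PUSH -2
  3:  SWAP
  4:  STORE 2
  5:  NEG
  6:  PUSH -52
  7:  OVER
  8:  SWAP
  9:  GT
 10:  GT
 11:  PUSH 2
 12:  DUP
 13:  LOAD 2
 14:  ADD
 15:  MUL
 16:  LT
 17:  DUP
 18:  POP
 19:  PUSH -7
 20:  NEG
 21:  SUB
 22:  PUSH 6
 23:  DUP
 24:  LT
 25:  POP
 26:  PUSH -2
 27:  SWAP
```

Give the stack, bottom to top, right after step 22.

[-6, 6]

PUSH 2    2
PUSH -2   2 -2
SWAP      -2 2
STORE 2   -2
NEG       2
PUSH -52  2 -52
OVER      2 -52 2
SWAP      2 2 -52
GT        2 1
GT        1
PUSH 2    1 2
DUP       1 2 2
LOAD 2    1 2 2 2
ADD       1 2 4
MUL       1 8
LT        1
DUP       1 1
POP       1
PUSH -7   1 -7
NEG       1 7
SUB       -6
PUSH 6    -6 6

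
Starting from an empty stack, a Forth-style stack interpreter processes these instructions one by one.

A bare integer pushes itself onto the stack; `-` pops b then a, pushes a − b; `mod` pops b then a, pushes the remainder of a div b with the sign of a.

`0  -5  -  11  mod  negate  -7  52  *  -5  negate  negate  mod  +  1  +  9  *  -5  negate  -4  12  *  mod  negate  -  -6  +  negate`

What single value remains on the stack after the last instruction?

0      -> [0]
-5     -> [0, -5]
-      -> [5]
11     -> [5, 11]
mod    -> [5]
negate -> [-5]
-7     -> [-5, -7]
52     -> [-5, -7, 52]
*      -> [-5, -364]
-5     -> [-5, -364, -5]
negate -> [-5, -364, 5]
negate -> [-5, -364, -5]
mod    -> [-5, -4]
+      -> [-9]
1      -> [-9, 1]
+      -> [-8]
9      -> [-8, 9]
*      -> [-72]
-5     -> [-72, -5]
negate -> [-72, 5]
-4     -> [-72, 5, -4]
12     -> [-72, 5, -4, 12]
*      -> [-72, 5, -48]
mod    -> [-72, 5]
negate -> [-72, -5]
-      -> [-67]
-6     -> [-67, -6]
+      -> [-73]
negate -> [73]

73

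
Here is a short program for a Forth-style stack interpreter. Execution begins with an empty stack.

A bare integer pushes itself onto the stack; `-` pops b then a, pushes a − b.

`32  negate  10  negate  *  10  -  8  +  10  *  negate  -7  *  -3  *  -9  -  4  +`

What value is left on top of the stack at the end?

32      32
negate  -32
10      -32 10
negate  -32 -10
*       320
10      320 10
-       310
8       310 8
+       318
10      318 10
*       3180
negate  -3180
-7      -3180 -7
*       22260
-3      22260 -3
*       -66780
-9      -66780 -9
-       -66771
4       -66771 4
+       -66767

-66767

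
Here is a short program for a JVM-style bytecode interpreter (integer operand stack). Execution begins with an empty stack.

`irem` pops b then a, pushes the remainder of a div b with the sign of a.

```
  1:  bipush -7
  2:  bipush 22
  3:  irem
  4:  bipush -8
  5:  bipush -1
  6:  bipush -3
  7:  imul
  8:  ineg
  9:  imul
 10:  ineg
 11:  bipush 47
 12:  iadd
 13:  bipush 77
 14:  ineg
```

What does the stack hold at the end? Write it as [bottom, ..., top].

[-7, 23, -77]

bipush -7 : -7
bipush 22 : -7 22
irem      : -7
bipush -8 : -7 -8
bipush -1 : -7 -8 -1
bipush -3 : -7 -8 -1 -3
imul      : -7 -8 3
ineg      : -7 -8 -3
imul      : -7 24
ineg      : -7 -24
bipush 47 : -7 -24 47
iadd      : -7 23
bipush 77 : -7 23 77
ineg      : -7 23 -77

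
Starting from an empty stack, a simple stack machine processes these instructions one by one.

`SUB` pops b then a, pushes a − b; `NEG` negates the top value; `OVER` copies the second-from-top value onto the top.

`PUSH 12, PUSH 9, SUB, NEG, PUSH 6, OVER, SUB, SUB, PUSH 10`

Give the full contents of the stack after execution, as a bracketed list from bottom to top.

PUSH 12  [12]
PUSH 9   [12, 9]
SUB      [3]
NEG      [-3]
PUSH 6   [-3, 6]
OVER     [-3, 6, -3]
SUB      [-3, 9]
SUB      [-12]
PUSH 10  [-12, 10]

[-12, 10]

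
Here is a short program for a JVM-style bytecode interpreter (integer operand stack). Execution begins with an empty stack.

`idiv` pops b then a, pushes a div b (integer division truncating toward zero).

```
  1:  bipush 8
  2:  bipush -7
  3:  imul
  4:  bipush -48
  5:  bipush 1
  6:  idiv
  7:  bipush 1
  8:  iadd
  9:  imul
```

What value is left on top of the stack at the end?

2632

bipush 8   -> [8]
bipush -7  -> [8, -7]
imul       -> [-56]
bipush -48 -> [-56, -48]
bipush 1   -> [-56, -48, 1]
idiv       -> [-56, -48]
bipush 1   -> [-56, -48, 1]
iadd       -> [-56, -47]
imul       -> [2632]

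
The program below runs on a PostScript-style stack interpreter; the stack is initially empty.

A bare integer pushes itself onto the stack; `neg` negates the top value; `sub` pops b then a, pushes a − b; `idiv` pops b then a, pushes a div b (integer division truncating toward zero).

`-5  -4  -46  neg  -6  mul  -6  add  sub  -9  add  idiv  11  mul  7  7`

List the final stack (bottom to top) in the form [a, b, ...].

[0, 7, 7]

-5   → -5
-4   → -5 -4
-46  → -5 -4 -46
neg  → -5 -4 46
-6   → -5 -4 46 -6
mul  → -5 -4 -276
-6   → -5 -4 -276 -6
add  → -5 -4 -282
sub  → -5 278
-9   → -5 278 -9
add  → -5 269
idiv → 0
11   → 0 11
mul  → 0
7    → 0 7
7    → 0 7 7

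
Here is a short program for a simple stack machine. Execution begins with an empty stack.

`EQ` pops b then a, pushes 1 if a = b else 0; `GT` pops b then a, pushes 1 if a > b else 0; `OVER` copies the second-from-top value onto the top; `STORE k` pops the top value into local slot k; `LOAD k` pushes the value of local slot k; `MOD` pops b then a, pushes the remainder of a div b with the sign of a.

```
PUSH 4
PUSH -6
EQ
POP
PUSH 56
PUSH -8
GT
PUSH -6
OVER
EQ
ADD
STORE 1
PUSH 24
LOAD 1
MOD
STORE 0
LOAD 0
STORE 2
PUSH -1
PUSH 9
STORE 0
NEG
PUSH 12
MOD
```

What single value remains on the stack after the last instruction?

1

PUSH 4  → [4]
PUSH -6 → [4, -6]
EQ      → [0]
POP     → []
PUSH 56 → [56]
PUSH -8 → [56, -8]
GT      → [1]
PUSH -6 → [1, -6]
OVER    → [1, -6, 1]
EQ      → [1, 0]
ADD     → [1]
STORE 1 → []
PUSH 24 → [24]
LOAD 1  → [24, 1]
MOD     → [0]
STORE 0 → []
LOAD 0  → [0]
STORE 2 → []
PUSH -1 → [-1]
PUSH 9  → [-1, 9]
STORE 0 → [-1]
NEG     → [1]
PUSH 12 → [1, 12]
MOD     → [1]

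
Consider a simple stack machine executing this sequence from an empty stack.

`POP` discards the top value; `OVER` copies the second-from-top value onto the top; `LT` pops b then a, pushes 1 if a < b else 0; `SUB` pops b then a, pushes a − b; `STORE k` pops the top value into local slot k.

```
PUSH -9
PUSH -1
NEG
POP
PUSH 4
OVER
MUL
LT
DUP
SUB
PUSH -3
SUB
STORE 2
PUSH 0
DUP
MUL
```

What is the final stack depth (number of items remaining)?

1

PUSH -9 : [-9]
PUSH -1 : [-9, -1]
NEG     : [-9, 1]
POP     : [-9]
PUSH 4  : [-9, 4]
OVER    : [-9, 4, -9]
MUL     : [-9, -36]
LT      : [0]
DUP     : [0, 0]
SUB     : [0]
PUSH -3 : [0, -3]
SUB     : [3]
STORE 2 : []
PUSH 0  : [0]
DUP     : [0, 0]
MUL     : [0]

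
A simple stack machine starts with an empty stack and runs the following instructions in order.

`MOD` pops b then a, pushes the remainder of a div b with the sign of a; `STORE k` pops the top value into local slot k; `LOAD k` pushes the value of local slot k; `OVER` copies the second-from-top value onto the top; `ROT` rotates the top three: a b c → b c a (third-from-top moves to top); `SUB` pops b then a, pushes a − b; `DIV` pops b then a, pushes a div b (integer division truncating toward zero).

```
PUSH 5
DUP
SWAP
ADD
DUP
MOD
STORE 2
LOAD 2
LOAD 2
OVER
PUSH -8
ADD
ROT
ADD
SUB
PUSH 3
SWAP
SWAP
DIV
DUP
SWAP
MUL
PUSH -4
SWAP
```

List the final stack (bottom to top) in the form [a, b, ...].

[-4, 4]

PUSH 5   5
DUP      5 5
SWAP     5 5
ADD      10
DUP      10 10
MOD      0
STORE 2  (empty)
LOAD 2   0
LOAD 2   0 0
OVER     0 0 0
PUSH -8  0 0 0 -8
ADD      0 0 -8
ROT      0 -8 0
ADD      0 -8
SUB      8
PUSH 3   8 3
SWAP     3 8
SWAP     8 3
DIV      2
DUP      2 2
SWAP     2 2
MUL      4
PUSH -4  4 -4
SWAP     -4 4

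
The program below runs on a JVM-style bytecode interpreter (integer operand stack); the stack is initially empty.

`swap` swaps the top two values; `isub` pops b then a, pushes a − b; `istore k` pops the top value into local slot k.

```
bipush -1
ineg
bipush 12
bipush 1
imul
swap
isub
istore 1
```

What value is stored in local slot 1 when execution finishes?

11

bipush -1 → [-1]
ineg      → [1]
bipush 12 → [1, 12]
bipush 1  → [1, 12, 1]
imul      → [1, 12]
swap      → [12, 1]
isub      → [11]
istore 1  → []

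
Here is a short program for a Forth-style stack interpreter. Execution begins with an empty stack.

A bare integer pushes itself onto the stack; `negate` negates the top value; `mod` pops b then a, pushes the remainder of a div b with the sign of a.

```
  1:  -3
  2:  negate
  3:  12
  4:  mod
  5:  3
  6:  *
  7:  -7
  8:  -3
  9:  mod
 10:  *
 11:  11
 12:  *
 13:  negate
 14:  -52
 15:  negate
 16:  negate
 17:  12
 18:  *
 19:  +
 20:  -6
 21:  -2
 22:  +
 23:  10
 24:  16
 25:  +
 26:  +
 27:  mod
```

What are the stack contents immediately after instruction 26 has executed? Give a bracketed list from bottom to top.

[-525, 18]

-3      -3
negate  3
12      3 12
mod     3
3       3 3
*       9
-7      9 -7
-3      9 -7 -3
mod     9 -1
*       -9
11      -9 11
*       -99
negate  99
-52     99 -52
negate  99 52
negate  99 -52
12      99 -52 12
*       99 -624
+       -525
-6      -525 -6
-2      -525 -6 -2
+       -525 -8
10      -525 -8 10
16      -525 -8 10 16
+       -525 -8 26
+       -525 18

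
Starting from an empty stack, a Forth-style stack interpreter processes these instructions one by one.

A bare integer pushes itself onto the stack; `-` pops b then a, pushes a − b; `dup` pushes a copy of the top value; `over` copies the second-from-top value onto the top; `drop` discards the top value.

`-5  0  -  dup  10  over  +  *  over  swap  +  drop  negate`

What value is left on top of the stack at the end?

5

-5     -> -5
0      -> -5 0
-      -> -5
dup    -> -5 -5
10     -> -5 -5 10
over   -> -5 -5 10 -5
+      -> -5 -5 5
*      -> -5 -25
over   -> -5 -25 -5
swap   -> -5 -5 -25
+      -> -5 -30
drop   -> -5
negate -> 5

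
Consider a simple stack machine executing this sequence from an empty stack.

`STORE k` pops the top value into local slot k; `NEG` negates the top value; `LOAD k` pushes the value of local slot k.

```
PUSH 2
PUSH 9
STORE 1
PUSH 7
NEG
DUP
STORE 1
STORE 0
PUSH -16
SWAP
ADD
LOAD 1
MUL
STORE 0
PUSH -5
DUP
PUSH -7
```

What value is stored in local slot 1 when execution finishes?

PUSH 2   → [2]
PUSH 9   → [2, 9]
STORE 1  → [2]
PUSH 7   → [2, 7]
NEG      → [2, -7]
DUP      → [2, -7, -7]
STORE 1  → [2, -7]
STORE 0  → [2]
PUSH -16 → [2, -16]
SWAP     → [-16, 2]
ADD      → [-14]
LOAD 1   → [-14, -7]
MUL      → [98]
STORE 0  → []
PUSH -5  → [-5]
DUP      → [-5, -5]
PUSH -7  → [-5, -5, -7]

-7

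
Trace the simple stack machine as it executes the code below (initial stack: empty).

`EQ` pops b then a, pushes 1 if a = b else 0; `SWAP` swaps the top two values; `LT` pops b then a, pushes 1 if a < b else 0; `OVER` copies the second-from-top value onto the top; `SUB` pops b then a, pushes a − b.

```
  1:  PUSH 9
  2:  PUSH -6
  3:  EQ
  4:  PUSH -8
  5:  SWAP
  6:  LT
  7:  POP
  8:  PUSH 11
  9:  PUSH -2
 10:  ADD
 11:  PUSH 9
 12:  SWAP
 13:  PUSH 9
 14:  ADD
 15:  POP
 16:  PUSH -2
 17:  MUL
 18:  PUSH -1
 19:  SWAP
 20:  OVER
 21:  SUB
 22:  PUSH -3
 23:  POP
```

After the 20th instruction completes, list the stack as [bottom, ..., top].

PUSH 9   [9]
PUSH -6  [9, -6]
EQ       [0]
PUSH -8  [0, -8]
SWAP     [-8, 0]
LT       [1]
POP      []
PUSH 11  [11]
PUSH -2  [11, -2]
ADD      [9]
PUSH 9   [9, 9]
SWAP     [9, 9]
PUSH 9   [9, 9, 9]
ADD      [9, 18]
POP      [9]
PUSH -2  [9, -2]
MUL      [-18]
PUSH -1  [-18, -1]
SWAP     [-1, -18]
OVER     [-1, -18, -1]

[-1, -18, -1]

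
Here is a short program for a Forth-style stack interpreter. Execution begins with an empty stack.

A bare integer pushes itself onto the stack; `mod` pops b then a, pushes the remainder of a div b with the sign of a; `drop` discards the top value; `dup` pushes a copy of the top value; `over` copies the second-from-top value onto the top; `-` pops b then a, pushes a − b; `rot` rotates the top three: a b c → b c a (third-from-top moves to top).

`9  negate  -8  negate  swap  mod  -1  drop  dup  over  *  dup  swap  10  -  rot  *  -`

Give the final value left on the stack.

-368

9      -> [9]
negate -> [-9]
-8     -> [-9, -8]
negate -> [-9, 8]
swap   -> [8, -9]
mod    -> [8]
-1     -> [8, -1]
drop   -> [8]
dup    -> [8, 8]
over   -> [8, 8, 8]
*      -> [8, 64]
dup    -> [8, 64, 64]
swap   -> [8, 64, 64]
10     -> [8, 64, 64, 10]
-      -> [8, 64, 54]
rot    -> [64, 54, 8]
*      -> [64, 432]
-      -> [-368]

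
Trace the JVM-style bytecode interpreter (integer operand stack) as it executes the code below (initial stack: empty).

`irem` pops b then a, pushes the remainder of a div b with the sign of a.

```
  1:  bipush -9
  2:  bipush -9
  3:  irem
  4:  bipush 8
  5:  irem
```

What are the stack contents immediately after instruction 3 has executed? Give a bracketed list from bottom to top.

bipush -9 : [-9]
bipush -9 : [-9, -9]
irem      : [0]

[0]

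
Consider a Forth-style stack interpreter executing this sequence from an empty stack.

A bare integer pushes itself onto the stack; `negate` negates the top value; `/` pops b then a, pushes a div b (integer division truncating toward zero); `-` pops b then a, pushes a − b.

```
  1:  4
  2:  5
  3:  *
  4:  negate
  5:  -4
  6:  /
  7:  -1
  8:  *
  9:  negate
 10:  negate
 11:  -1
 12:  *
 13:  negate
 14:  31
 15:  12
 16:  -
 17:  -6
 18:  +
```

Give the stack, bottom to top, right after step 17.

4      → 4
5      → 4 5
*      → 20
negate → -20
-4     → -20 -4
/      → 5
-1     → 5 -1
*      → -5
negate → 5
negate → -5
-1     → -5 -1
*      → 5
negate → -5
31     → -5 31
12     → -5 31 12
-      → -5 19
-6     → -5 19 -6

[-5, 19, -6]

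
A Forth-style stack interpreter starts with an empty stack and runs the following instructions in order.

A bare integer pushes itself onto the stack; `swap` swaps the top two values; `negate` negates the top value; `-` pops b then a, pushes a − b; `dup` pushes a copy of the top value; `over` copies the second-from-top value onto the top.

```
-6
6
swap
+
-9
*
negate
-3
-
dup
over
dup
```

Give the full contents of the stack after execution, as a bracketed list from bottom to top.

-6      -6
6       -6 6
swap    6 -6
+       0
-9      0 -9
*       0
negate  0
-3      0 -3
-       3
dup     3 3
over    3 3 3
dup     3 3 3 3

[3, 3, 3, 3]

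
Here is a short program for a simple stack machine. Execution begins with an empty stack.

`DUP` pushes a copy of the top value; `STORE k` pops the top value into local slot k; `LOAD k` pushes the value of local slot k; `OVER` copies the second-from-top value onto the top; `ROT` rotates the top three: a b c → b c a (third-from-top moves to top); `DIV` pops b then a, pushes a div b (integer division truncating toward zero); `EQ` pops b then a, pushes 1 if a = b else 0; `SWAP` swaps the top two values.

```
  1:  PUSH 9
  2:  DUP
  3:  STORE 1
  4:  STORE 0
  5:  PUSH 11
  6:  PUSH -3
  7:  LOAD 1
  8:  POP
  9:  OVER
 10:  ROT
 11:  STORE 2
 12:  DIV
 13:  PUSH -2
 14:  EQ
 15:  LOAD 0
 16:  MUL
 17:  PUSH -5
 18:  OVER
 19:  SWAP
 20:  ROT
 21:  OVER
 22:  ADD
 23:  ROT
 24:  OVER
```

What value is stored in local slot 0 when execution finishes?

9

PUSH 9  : 9
DUP     : 9 9
STORE 1 : 9
STORE 0 : (empty)
PUSH 11 : 11
PUSH -3 : 11 -3
LOAD 1  : 11 -3 9
POP     : 11 -3
OVER    : 11 -3 11
ROT     : -3 11 11
STORE 2 : -3 11
DIV     : 0
PUSH -2 : 0 -2
EQ      : 0
LOAD 0  : 0 9
MUL     : 0
PUSH -5 : 0 -5
OVER    : 0 -5 0
SWAP    : 0 0 -5
ROT     : 0 -5 0
OVER    : 0 -5 0 -5
ADD     : 0 -5 -5
ROT     : -5 -5 0
OVER    : -5 -5 0 -5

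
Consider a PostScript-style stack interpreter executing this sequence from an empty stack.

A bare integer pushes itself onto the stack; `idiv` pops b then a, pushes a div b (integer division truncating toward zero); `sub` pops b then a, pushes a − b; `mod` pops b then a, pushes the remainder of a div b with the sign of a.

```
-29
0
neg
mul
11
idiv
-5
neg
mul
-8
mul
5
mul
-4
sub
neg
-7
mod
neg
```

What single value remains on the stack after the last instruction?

-29  -> [-29]
0    -> [-29, 0]
neg  -> [-29, 0]
mul  -> [0]
11   -> [0, 11]
idiv -> [0]
-5   -> [0, -5]
neg  -> [0, 5]
mul  -> [0]
-8   -> [0, -8]
mul  -> [0]
5    -> [0, 5]
mul  -> [0]
-4   -> [0, -4]
sub  -> [4]
neg  -> [-4]
-7   -> [-4, -7]
mod  -> [-4]
neg  -> [4]

4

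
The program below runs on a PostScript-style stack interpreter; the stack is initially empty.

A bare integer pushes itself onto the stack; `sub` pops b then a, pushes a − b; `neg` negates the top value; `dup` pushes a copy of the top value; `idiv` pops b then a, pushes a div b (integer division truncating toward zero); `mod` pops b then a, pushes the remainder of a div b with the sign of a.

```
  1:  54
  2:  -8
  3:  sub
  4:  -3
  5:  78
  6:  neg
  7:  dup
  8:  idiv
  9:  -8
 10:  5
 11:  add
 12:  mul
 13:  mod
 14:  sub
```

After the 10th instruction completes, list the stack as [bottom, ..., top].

54   → 54
-8   → 54 -8
sub  → 62
-3   → 62 -3
78   → 62 -3 78
neg  → 62 -3 -78
dup  → 62 -3 -78 -78
idiv → 62 -3 1
-8   → 62 -3 1 -8
5    → 62 -3 1 -8 5

[62, -3, 1, -8, 5]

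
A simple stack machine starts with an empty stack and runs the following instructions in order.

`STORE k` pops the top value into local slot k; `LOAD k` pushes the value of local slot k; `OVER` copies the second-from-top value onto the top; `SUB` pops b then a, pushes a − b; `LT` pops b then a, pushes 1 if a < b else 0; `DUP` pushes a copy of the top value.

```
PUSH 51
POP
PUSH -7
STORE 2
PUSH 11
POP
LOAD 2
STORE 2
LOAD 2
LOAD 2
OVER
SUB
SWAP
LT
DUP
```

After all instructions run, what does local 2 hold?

-7

PUSH 51 : [51]
POP     : []
PUSH -7 : [-7]
STORE 2 : []
PUSH 11 : [11]
POP     : []
LOAD 2  : [-7]
STORE 2 : []
LOAD 2  : [-7]
LOAD 2  : [-7, -7]
OVER    : [-7, -7, -7]
SUB     : [-7, 0]
SWAP    : [0, -7]
LT      : [0]
DUP     : [0, 0]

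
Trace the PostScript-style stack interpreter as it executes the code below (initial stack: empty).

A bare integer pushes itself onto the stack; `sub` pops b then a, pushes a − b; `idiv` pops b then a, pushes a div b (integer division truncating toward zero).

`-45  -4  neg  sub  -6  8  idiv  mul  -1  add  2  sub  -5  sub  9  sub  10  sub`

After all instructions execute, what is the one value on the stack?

-45   -45
-4    -45 -4
neg   -45 4
sub   -49
-6    -49 -6
8     -49 -6 8
idiv  -49 0
mul   0
-1    0 -1
add   -1
2     -1 2
sub   -3
-5    -3 -5
sub   2
9     2 9
sub   -7
10    -7 10
sub   -17

-17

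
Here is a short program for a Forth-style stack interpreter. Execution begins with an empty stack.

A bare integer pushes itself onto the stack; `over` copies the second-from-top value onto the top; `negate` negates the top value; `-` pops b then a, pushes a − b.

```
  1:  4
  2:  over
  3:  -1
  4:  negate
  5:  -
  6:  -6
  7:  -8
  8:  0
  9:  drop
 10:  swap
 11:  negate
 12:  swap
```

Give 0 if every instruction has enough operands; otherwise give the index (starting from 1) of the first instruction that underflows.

2

4 -> [4]
over  — needs 2 operands, stack has 1 → underflow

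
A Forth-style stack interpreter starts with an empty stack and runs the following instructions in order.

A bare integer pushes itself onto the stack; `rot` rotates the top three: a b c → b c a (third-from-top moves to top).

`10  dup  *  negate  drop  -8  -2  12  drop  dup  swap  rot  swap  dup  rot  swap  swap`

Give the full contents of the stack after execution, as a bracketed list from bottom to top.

[-2, -2, -2, -8]

10     -> [10]
dup    -> [10, 10]
*      -> [100]
negate -> [-100]
drop   -> []
-8     -> [-8]
-2     -> [-8, -2]
12     -> [-8, -2, 12]
drop   -> [-8, -2]
dup    -> [-8, -2, -2]
swap   -> [-8, -2, -2]
rot    -> [-2, -2, -8]
swap   -> [-2, -8, -2]
dup    -> [-2, -8, -2, -2]
rot    -> [-2, -2, -2, -8]
swap   -> [-2, -2, -8, -2]
swap   -> [-2, -2, -2, -8]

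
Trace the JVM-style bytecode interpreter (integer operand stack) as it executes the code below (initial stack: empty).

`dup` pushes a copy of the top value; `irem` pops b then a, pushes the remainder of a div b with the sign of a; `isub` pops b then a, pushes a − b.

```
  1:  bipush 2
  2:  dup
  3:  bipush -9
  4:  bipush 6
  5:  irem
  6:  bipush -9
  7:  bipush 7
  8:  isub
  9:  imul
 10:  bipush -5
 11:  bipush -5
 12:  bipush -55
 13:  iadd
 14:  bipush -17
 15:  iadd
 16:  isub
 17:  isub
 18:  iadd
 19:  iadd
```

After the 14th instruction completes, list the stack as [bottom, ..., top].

bipush 2    2
dup         2 2
bipush -9   2 2 -9
bipush 6    2 2 -9 6
irem        2 2 -3
bipush -9   2 2 -3 -9
bipush 7    2 2 -3 -9 7
isub        2 2 -3 -16
imul        2 2 48
bipush -5   2 2 48 -5
bipush -5   2 2 48 -5 -5
bipush -55  2 2 48 -5 -5 -55
iadd        2 2 48 -5 -60
bipush -17  2 2 48 -5 -60 -17

[2, 2, 48, -5, -60, -17]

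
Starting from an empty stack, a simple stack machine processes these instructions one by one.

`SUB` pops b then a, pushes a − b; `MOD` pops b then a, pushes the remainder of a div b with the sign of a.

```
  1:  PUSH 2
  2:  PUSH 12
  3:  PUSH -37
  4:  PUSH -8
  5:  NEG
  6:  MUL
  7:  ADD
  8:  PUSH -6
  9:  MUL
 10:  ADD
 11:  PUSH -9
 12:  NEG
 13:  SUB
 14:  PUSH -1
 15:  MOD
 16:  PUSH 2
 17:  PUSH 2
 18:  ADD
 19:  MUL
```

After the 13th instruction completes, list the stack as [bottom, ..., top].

[1697]

PUSH 2   -> [2]
PUSH 12  -> [2, 12]
PUSH -37 -> [2, 12, -37]
PUSH -8  -> [2, 12, -37, -8]
NEG      -> [2, 12, -37, 8]
MUL      -> [2, 12, -296]
ADD      -> [2, -284]
PUSH -6  -> [2, -284, -6]
MUL      -> [2, 1704]
ADD      -> [1706]
PUSH -9  -> [1706, -9]
NEG      -> [1706, 9]
SUB      -> [1697]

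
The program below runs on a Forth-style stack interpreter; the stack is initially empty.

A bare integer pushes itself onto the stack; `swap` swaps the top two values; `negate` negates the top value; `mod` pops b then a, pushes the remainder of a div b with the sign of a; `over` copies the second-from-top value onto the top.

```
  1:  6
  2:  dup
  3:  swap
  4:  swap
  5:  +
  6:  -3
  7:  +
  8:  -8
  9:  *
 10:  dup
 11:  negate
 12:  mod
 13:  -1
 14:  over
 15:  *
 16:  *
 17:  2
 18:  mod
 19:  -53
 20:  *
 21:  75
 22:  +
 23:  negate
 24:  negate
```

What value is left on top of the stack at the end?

6      : 6
dup    : 6 6
swap   : 6 6
swap   : 6 6
+      : 12
-3     : 12 -3
+      : 9
-8     : 9 -8
*      : -72
dup    : -72 -72
negate : -72 72
mod    : 0
-1     : 0 -1
over   : 0 -1 0
*      : 0 0
*      : 0
2      : 0 2
mod    : 0
-53    : 0 -53
*      : 0
75     : 0 75
+      : 75
negate : -75
negate : 75

75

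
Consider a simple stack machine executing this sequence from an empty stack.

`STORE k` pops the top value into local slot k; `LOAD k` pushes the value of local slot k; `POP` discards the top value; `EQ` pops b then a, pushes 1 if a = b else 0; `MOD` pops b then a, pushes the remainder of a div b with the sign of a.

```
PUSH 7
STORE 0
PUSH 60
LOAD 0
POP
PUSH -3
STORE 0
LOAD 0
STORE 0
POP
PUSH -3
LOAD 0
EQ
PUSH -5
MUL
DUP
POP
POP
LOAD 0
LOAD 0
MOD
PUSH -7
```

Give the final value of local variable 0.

PUSH 7  → 7
STORE 0 → (empty)
PUSH 60 → 60
LOAD 0  → 60 7
POP     → 60
PUSH -3 → 60 -3
STORE 0 → 60
LOAD 0  → 60 -3
STORE 0 → 60
POP     → (empty)
PUSH -3 → -3
LOAD 0  → -3 -3
EQ      → 1
PUSH -5 → 1 -5
MUL     → -5
DUP     → -5 -5
POP     → -5
POP     → (empty)
LOAD 0  → -3
LOAD 0  → -3 -3
MOD     → 0
PUSH -7 → 0 -7

-3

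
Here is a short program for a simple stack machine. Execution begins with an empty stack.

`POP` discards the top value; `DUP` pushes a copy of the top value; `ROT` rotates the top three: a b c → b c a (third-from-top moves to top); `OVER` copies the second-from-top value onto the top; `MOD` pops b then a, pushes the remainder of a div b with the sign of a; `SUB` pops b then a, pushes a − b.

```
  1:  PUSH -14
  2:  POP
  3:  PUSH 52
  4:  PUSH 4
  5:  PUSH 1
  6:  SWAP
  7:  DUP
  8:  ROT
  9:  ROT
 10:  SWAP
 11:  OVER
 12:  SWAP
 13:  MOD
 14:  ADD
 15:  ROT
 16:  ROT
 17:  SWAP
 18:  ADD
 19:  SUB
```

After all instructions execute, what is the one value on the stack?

-52

PUSH -14 → [-14]
POP      → []
PUSH 52  → [52]
PUSH 4   → [52, 4]
PUSH 1   → [52, 4, 1]
SWAP     → [52, 1, 4]
DUP      → [52, 1, 4, 4]
ROT      → [52, 4, 4, 1]
ROT      → [52, 4, 1, 4]
SWAP     → [52, 4, 4, 1]
OVER     → [52, 4, 4, 1, 4]
SWAP     → [52, 4, 4, 4, 1]
MOD      → [52, 4, 4, 0]
ADD      → [52, 4, 4]
ROT      → [4, 4, 52]
ROT      → [4, 52, 4]
SWAP     → [4, 4, 52]
ADD      → [4, 56]
SUB      → [-52]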